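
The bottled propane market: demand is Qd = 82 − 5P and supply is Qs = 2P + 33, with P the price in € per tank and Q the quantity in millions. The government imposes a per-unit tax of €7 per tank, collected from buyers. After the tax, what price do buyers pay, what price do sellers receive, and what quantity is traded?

Buyers pay €9; sellers receive €2; quantity = 37.

Without the tax, 82 − 5P = 2P + 33 gives 7P = 49, so P* = €7 and Q* = 47.
With the tax collected from buyers, demand (in seller-price terms) shifts: Qd = 82 − 5(P + 7).
New equilibrium: buyers pay €9, sellers receive €2, Q = 37. (Wedge: Pb − Ps = 7.)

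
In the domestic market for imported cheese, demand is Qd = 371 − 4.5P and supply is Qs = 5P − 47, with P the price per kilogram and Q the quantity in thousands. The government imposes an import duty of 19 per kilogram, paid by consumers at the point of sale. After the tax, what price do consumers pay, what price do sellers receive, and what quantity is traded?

Consumers pay 54; sellers receive 35; quantity = 128.

Before the tax: set 371 − 4.5P = 5P − 47 → P* = 44, Q* = 173.
With the tax collected from consumers, demand (in seller-price terms) shifts: Qd = 371 − 4.5(P + 19).
Solving gives Q = 128 with consumers paying 54 and sellers receiving 35 (the 19 wedge).
The less price-elastic side of the market bears the larger share of a per-unit tax.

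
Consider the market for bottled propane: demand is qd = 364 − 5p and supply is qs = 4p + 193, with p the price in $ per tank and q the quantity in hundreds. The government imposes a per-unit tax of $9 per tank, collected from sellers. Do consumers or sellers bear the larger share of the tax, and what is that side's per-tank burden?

Before the tax: set 364 − 5p = 4p + 193 → p* = $19, q* = 269.
With the tax collected from sellers, supply shifts: qs = 4(p − 9) + 193.
New equilibrium: consumers pay $23, sellers receive $14, q = 249. (Wedge: pb − ps = 9.)
Per-tank burden: consumers $4, sellers $5.
Sellers take the larger share because supply is less price-elastic here (demand slope 5 vs supply slope 4).
The less price-elastic side of the market bears the larger share of a per-unit tax.

Sellers bear the larger share: $5 per tank.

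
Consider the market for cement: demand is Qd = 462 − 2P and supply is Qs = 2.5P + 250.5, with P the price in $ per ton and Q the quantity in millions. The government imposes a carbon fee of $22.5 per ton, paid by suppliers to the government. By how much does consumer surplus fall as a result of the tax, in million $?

Consumer surplus falls by $4443.75 million.

Without the tax, 462 − 2P = 2.5P + 250.5 gives 4.5P = 211.5, so P* = $47 and Q* = 368.
With the tax collected from suppliers, supply shifts: Qs = 2.5(P − 22.5) + 250.5.
Solving gives Q = 343 with buyers paying $59.5 and suppliers receiving $37 (the $22.5 wedge).
ΔCS is the trapezoid between Q = 343 and Q = 368 of height $12.5: ½ · (368 + 343) · 12.5 = $4443.75.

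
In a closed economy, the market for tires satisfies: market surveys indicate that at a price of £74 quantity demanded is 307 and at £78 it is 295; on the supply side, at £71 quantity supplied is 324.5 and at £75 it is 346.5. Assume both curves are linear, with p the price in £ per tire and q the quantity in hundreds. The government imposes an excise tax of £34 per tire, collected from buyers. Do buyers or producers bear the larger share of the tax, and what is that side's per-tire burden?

Buyers bear the larger share: £22 per tire.

Demand slope: (295 − 307)/(78 − 74) = -3, so qd = 529 − 3p.
Supply slope: (346.5 − 324.5)/(75 − 71) = 5.5, so qs = 5.5p − 66.
Without the tax, 529 − 3p = 5.5p − 66 gives 8.5p = 595, so p* = £70 and q* = 319.
With the tax collected from buyers, demand (in seller-price terms) shifts: qd = 529 − 3(p + 34).
New equilibrium: buyers pay £92, producers receive £58, q = 253. (Wedge: pb − ps = 34.)
Per-tire burden: buyers £22, producers £12.
Buyers take the larger share because demand is less price-elastic here (demand slope 3 vs supply slope 5.5).
The less price-elastic side of the market bears the larger share of a per-unit tax.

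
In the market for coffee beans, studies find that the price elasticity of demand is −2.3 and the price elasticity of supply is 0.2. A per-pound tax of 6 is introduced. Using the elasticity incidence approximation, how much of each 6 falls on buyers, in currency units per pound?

Incidence ratio: buyers' share ≈ εs / (εs + |εd|) = 0.2 / (0.2 + 2.3) = 0.08.
So buyers bear ≈ 0.08 × 6 = 0.48; sellers bear 5.52.

Buyers bear ≈ 0.48 per pound.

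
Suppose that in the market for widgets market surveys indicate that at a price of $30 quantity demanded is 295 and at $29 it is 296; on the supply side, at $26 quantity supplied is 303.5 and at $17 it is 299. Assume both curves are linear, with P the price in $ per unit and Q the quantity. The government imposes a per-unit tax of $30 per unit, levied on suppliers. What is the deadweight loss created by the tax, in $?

Demand slope: (296 − 295)/(29 − 30) = -1, so Qd = 325 − P.
Supply slope: (299 − 303.5)/(17 − 26) = 0.5, so Qs = 0.5P + 290.5.
Without the tax, 325 − P = 0.5P + 290.5 gives 1.5P = 34.5, so P* = $23 and Q* = 302.
With the tax collected from suppliers, supply shifts: Qs = 0.5(P − 30) + 290.5.
Solving gives Q = 292 with buyers paying $33 and suppliers receiving $3 (the $30 wedge).
Quantity falls by |ΔQ| = |302 − 292| = 10.
DWL = ½ · t · |ΔQ| = ½ · 30 · 10 = $150.

Deadweight loss = $150.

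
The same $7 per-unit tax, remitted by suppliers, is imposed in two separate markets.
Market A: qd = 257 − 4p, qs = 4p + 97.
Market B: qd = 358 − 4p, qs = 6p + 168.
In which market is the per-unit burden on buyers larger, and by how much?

Market A: pre-tax p* = $20, q* = 177; post-tax q = 163; per-unit burden on buyers = $3.5.
Market B: pre-tax p* = $19, q* = 282; post-tax q = 265.2; per-unit burden on buyers = $4.2.
Difference: $3.5 vs $4.2 → market B is larger by $0.7.

Market B, by $0.7.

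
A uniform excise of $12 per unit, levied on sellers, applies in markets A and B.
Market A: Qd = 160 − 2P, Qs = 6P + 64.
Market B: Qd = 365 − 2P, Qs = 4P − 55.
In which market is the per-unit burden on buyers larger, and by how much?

Market A, by $1.

Market A: pre-tax P* = $12, Q* = 136; post-tax Q = 118; per-unit burden on buyers = $9.
Market B: pre-tax P* = $70, Q* = 225; post-tax Q = 209; per-unit burden on buyers = $8.
Difference: $9 vs $8 → market A is larger by $1.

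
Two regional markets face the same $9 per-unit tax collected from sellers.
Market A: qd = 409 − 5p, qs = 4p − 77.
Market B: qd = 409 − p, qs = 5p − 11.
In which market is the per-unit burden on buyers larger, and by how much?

Market B, by $3.5.

Market A: pre-tax p* = $54, q* = 139; post-tax q = 119; per-unit burden on buyers = $4.
Market B: pre-tax p* = $70, q* = 339; post-tax q = 331.5; per-unit burden on buyers = $7.5.
Difference: $4 vs $7.5 → market B is larger by $3.5.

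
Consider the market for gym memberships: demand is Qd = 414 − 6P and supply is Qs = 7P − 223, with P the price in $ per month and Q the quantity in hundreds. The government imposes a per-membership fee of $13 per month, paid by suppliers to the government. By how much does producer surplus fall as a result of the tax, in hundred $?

Producer surplus falls by $594 hundred.

Before the tax: set 414 − 6P = 7P − 223 → P* = $49, Q* = 120.
With the tax collected from suppliers, supply shifts: Qs = 7(P − 13) − 223.
Solving gives Q = 78 with buyers paying $56 and suppliers receiving $43 (the $13 wedge).
ΔPS is the trapezoid between Q = 78 and Q = 120 of height $6: ½ · (120 + 78) · 6 = $594.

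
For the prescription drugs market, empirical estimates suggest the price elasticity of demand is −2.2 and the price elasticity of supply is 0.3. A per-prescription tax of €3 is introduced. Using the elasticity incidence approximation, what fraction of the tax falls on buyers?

Incidence ratio: buyers' share ≈ εs / (εs + |εd|) = 0.3 / (0.3 + 2.2) = 0.12.
Supply is the less elastic side, so buyers bear the smaller share.

Buyers' share ≈ 0.12.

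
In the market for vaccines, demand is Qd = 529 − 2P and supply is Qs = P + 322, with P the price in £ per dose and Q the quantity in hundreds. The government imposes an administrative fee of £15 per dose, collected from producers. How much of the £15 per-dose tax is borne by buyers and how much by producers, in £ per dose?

Buyers bear £5 per dose; producers bear £10 per dose.

Before the tax: set 529 − 2P = P + 322 → P* = £69, Q* = 391.
With the tax collected from producers, supply shifts: Qs = (P − 15) + 322.
New equilibrium: buyers pay £74, producers receive £59, Q = 381. (Wedge: Pb − Ps = 15.)
Burden on buyers: £5; on producers: £10. (They sum to £15.)
The less price-elastic side of the market bears the larger share of a per-unit tax.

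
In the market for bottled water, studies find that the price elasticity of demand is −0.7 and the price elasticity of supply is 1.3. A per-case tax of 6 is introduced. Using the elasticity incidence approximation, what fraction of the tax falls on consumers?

Consumers' share ≈ 0.65.

Incidence ratio: consumers' share ≈ εs / (εs + |εd|) = 1.3 / (1.3 + 0.7) = 0.65.
Supply is the more elastic side, so consumers bear the larger share.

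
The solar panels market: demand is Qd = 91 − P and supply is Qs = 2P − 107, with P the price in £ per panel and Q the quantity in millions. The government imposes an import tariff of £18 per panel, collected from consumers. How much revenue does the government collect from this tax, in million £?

Without the tax, 91 − P = 2P − 107 gives 3P = 198, so P* = £66 and Q* = 25.
With the tax collected from consumers, demand (in seller-price terms) shifts: Qd = 91 − (P + 18).
New equilibrium: consumers pay £78, producers receive £60, Q = 13. (Wedge: Pb − Ps = 18.)
Revenue = t · Q = 18 · 13 = £234.

Tax revenue = £234 million.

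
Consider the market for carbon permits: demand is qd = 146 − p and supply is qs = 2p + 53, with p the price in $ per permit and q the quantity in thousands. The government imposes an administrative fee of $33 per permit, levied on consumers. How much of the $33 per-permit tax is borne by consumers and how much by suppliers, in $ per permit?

Consumers bear $22 per permit; suppliers bear $11 per permit.

Without the tax, 146 − p = 2p + 53 gives 3p = 93, so p* = $31 and q* = 115.
With the tax collected from consumers, demand (in seller-price terms) shifts: qd = 146 − (p + 33).
New equilibrium: consumers pay $53, suppliers receive $20, q = 93. (Wedge: pb − ps = 33.)
Burden on consumers: $22; on suppliers: $11. (They sum to $33.)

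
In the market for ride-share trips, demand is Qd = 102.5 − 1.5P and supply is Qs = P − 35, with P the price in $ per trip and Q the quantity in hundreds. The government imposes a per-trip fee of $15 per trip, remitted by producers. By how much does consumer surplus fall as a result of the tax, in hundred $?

Consumer surplus falls by $93 hundred.

Before the tax: set 102.5 − 1.5P = P − 35 → P* = $55, Q* = 20.
With the tax collected from producers, supply shifts: Qs = (P − 15) − 35.
New equilibrium: buyers pay $61, producers receive $46, Q = 11. (Wedge: Pb − Ps = 15.)
ΔCS is the trapezoid between Q = 11 and Q = 20 of height $6: ½ · (20 + 11) · 6 = $93.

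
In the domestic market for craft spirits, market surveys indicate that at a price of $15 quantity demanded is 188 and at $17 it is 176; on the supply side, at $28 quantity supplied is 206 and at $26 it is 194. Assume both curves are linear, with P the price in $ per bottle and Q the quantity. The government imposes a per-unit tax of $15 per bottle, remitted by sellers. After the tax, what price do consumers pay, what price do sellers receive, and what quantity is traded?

Consumers pay $27.5; sellers receive $12.5; quantity = 113.

Demand slope: (176 − 188)/(17 − 15) = -6, so Qd = 278 − 6P.
Supply slope: (194 − 206)/(26 − 28) = 6, so Qs = 6P + 38.
Without the tax, 278 − 6P = 6P + 38 gives 12P = 240, so P* = $20 and Q* = 158.
With the tax collected from sellers, supply shifts: Qs = 6(P − 15) + 38.
Solving gives Q = 113 with consumers paying $27.5 and sellers receiving $12.5 (the $15 wedge).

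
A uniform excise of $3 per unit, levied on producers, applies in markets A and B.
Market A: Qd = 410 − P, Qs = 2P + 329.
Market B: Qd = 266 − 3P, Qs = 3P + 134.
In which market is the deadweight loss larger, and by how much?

Market A: pre-tax P* = $27, Q* = 383; post-tax Q = 381; deadweight loss = $3.
Market B: pre-tax P* = $22, Q* = 200; post-tax Q = 195.5; deadweight loss = $6.75.
Difference: $3 vs $6.75 → market B is larger by $3.75.

Market B, by $3.75.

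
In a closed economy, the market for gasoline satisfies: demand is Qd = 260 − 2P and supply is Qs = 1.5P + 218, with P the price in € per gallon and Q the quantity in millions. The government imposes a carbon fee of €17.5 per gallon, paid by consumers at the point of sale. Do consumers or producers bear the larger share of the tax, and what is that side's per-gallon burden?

Producers bear the larger share: €10 per gallon.

Without the tax, 260 − 2P = 1.5P + 218 gives 3.5P = 42, so P* = €12 and Q* = 236.
With the tax collected from consumers, demand (in seller-price terms) shifts: Qd = 260 − 2(P + 17.5).
New equilibrium: consumers pay €19.5, producers receive €2, Q = 221. (Wedge: Pb − Ps = 17.5.)
Per-gallon burden: consumers €7.5, producers €10.
Producers take the larger share because supply is less price-elastic here (demand slope 2 vs supply slope 1.5).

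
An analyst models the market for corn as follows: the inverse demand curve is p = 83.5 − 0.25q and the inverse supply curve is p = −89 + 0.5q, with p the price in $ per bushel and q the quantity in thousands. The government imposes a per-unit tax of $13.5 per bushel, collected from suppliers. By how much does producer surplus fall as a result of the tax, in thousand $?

Producer surplus falls by $1989 thousand.

Rewrite in direct form: qd = 334 − 4p and qs = 2p + 178.
Before the tax: set 334 − 4p = 2p + 178 → p* = $26, q* = 230.
With the tax collected from suppliers, supply shifts: qs = 2(p − 13.5) + 178.
New equilibrium: consumers pay $30.5, suppliers receive $17, q = 212. (Wedge: pb − ps = 13.5.)
ΔPS is the trapezoid between Q = 212 and Q = 230 of height $9: ½ · (230 + 212) · 9 = $1989.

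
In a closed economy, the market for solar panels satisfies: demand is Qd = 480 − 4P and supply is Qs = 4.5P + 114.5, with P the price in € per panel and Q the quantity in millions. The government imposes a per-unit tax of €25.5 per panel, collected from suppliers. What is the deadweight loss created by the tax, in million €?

Without the tax, 480 − 4P = 4.5P + 114.5 gives 8.5P = 365.5, so P* = €43 and Q* = 308.
With the tax collected from suppliers, supply shifts: Qs = 4.5(P − 25.5) + 114.5.
Solving gives Q = 254 with buyers paying €56.5 and suppliers receiving €31 (the €25.5 wedge).
Quantity falls by |ΔQ| = |308 − 254| = 54.
DWL = ½ · t · |ΔQ| = ½ · 25.5 · 54 = €688.5.

Deadweight loss = €688.5 million.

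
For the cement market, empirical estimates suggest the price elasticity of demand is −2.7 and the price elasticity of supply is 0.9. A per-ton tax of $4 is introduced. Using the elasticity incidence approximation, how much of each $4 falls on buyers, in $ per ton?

Incidence ratio: buyers' share ≈ εs / (εs + |εd|) = 0.9 / (0.9 + 2.7) = 0.25.
So buyers bear ≈ 0.25 × $4 = $1; sellers bear $3.

Buyers bear ≈ $1 per ton.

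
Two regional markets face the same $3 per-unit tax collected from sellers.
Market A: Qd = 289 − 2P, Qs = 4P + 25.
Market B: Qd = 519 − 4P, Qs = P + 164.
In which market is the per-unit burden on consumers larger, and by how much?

Market A, by $1.4.

Market A: pre-tax P* = $44, Q* = 201; post-tax Q = 197; per-unit burden on consumers = $2.
Market B: pre-tax P* = $71, Q* = 235; post-tax Q = 232.6; per-unit burden on consumers = $0.6.
Difference: $2 vs $0.6 → market A is larger by $1.4.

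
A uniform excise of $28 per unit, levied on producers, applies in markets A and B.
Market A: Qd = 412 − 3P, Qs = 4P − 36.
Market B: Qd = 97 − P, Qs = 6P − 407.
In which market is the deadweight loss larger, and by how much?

Market A, by $336.

Market A: pre-tax P* = $64, Q* = 220; post-tax Q = 172; deadweight loss = $672.
Market B: pre-tax P* = $72, Q* = 25; post-tax Q = 1; deadweight loss = $336.
Difference: $672 vs $336 → market A is larger by $336.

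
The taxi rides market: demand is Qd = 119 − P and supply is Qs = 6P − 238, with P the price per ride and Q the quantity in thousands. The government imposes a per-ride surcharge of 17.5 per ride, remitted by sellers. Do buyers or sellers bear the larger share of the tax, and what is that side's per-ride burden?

Before the tax: set 119 − P = 6P − 238 → P* = 51, Q* = 68.
With the tax collected from sellers, supply shifts: Qs = 6(P − 17.5) − 238.
New equilibrium: buyers pay 66, sellers receive 48.5, Q = 53. (Wedge: Pb − Ps = 17.5.)
Per-ride burden: buyers 15, sellers 2.5.
Buyers take the larger share because demand is less price-elastic here (demand slope 1 vs supply slope 6).

Buyers bear the larger share: 15 per ride.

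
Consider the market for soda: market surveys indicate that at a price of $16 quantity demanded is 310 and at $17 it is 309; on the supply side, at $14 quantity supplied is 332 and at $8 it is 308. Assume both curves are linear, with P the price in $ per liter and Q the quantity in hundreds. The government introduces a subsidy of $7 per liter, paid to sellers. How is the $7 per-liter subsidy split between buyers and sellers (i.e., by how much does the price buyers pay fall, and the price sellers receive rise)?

Demand slope: (309 − 310)/(17 − 16) = -1, so Qd = 326 − P.
Supply slope: (308 − 332)/(8 − 14) = 4, so Qs = 4P + 276.
Without the subsidy, 326 − P = 4P + 276 gives 5P = 50, so P* = $10 and Q* = 316.
With a per-unit subsidy paid to sellers, each receives P + 7 per unit sold, so supply becomes Qs = 4(P + 7) + 276.
New equilibrium: buyers pay $4.4, sellers receive $11.4, Q = 321.6. (Wedge: Pb − Ps = −7.)
Gain to buyers: $5.6; to sellers: $1.4. (They sum to $7.)

Buyers gain $5.6 per liter; sellers gain $1.4 per liter.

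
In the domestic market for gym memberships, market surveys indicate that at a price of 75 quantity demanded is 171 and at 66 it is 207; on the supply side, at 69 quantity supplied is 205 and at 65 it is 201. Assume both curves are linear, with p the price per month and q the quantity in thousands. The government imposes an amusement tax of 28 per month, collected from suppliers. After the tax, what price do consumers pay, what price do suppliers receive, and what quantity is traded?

Demand slope: (207 − 171)/(66 − 75) = -4, so qd = 471 − 4p.
Supply slope: (201 − 205)/(65 − 69) = 1, so qs = p + 136.
Before the tax: set 471 − 4p = p + 136 → p* = 67, q* = 203.
With the tax collected from suppliers, supply shifts: qs = (p − 28) + 136.
New equilibrium: consumers pay 72.6, suppliers receive 44.6, q = 180.6. (Wedge: pb − ps = 28.)

Consumers pay 72.6; suppliers receive 44.6; quantity = 180.6.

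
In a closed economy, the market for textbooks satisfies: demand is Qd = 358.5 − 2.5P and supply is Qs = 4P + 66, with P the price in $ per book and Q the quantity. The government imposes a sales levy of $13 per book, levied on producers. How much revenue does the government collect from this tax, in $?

Without the tax, 358.5 − 2.5P = 4P + 66 gives 6.5P = 292.5, so P* = $45 and Q* = 246.
With the tax collected from producers, supply shifts: Qs = 4(P − 13) + 66.
New equilibrium: buyers pay $53, producers receive $40, Q = 226. (Wedge: Pb − Ps = 13.)
Revenue = t · Q = 13 · 226 = $2938.

Tax revenue = $2938.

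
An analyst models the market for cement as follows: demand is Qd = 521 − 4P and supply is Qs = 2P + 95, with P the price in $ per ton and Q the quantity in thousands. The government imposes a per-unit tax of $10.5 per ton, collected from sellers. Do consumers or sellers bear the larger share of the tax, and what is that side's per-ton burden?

Sellers bear the larger share: $7 per ton.

Before the tax: set 521 − 4P = 2P + 95 → P* = $71, Q* = 237.
With the tax collected from sellers, supply shifts: Qs = 2(P − 10.5) + 95.
New equilibrium: consumers pay $74.5, sellers receive $64, Q = 223. (Wedge: Pb − Ps = 10.5.)
Per-ton burden: consumers $3.5, sellers $7.
Sellers take the larger share because supply is less price-elastic here (demand slope 4 vs supply slope 2).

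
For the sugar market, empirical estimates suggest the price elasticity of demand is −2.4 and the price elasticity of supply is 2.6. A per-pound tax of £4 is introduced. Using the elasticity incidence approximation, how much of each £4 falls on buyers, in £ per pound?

Incidence ratio: buyers' share ≈ εs / (εs + |εd|) = 2.6 / (2.6 + 2.4) = 0.52.
So buyers bear ≈ 0.52 × £4 = £2.08; suppliers bear £1.92.

Buyers bear ≈ £2.08 per pound.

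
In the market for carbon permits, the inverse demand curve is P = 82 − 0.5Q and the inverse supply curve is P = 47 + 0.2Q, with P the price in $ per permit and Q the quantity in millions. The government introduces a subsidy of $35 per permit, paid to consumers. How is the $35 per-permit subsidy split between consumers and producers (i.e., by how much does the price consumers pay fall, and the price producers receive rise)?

Consumers gain $25 per permit; producers gain $10 per permit.

Inverting to Q(P) form: Qd = 164 − 2P; Qs = 5P − 235.
Before the subsidy: set 164 − 2P = 5P − 235 → P* = $57, Q* = 50.
With a per-unit subsidy paid to consumers, each effectively pays P − 35, so demand becomes Qd = 164 − 2(P − 35).
New equilibrium: consumers pay $32, producers receive $67, Q = 100. (Wedge: Pb − Ps = −35.)
Gain to consumers: $25; to producers: $10. (They sum to $35.)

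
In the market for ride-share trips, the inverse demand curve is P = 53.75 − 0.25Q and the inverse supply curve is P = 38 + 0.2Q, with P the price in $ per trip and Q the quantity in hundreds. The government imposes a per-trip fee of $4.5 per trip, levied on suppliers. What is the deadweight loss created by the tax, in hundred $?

Deadweight loss = $22.5 hundred.

Inverting to Q(P) form: Qd = 215 − 4P; Qs = 5P − 190.
Before the tax: set 215 − 4P = 5P − 190 → P* = $45, Q* = 35.
With the tax collected from suppliers, supply shifts: Qs = 5(P − 4.5) − 190.
Solving gives Q = 25 with consumers paying $47.5 and suppliers receiving $43 (the $4.5 wedge).
Quantity falls by |ΔQ| = |35 − 25| = 10.
DWL = ½ · t · |ΔQ| = ½ · 4.5 · 10 = $22.5.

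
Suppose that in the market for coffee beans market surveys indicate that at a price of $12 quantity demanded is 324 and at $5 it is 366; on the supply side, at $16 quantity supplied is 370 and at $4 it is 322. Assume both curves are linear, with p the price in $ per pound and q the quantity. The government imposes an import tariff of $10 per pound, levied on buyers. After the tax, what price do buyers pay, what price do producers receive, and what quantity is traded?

Demand slope: (366 − 324)/(5 − 12) = -6, so qd = 396 − 6p.
Supply slope: (322 − 370)/(4 − 16) = 4, so qs = 4p + 306.
Without the tax, 396 − 6p = 4p + 306 gives 10p = 90, so p* = $9 and q* = 342.
With the tax collected from buyers, demand (in seller-price terms) shifts: qd = 396 − 6(p + 10).
New equilibrium: buyers pay $13, producers receive $3, q = 318. (Wedge: pb − ps = 10.)

Buyers pay $13; producers receive $3; quantity = 318.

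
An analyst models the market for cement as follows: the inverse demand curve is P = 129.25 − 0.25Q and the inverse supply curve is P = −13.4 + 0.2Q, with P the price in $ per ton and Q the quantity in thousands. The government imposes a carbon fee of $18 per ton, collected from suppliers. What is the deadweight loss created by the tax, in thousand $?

Deadweight loss = $360 thousand.

Inverting to Q(P) form: Qd = 517 − 4P; Qs = 5P + 67.
Without the tax, 517 − 4P = 5P + 67 gives 9P = 450, so P* = $50 and Q* = 317.
With the tax collected from suppliers, supply shifts: Qs = 5(P − 18) + 67.
Solving gives Q = 277 with consumers paying $60 and suppliers receiving $42 (the $18 wedge).
Quantity falls by |ΔQ| = |317 − 277| = 40.
DWL = ½ · t · |ΔQ| = ½ · 18 · 40 = $360.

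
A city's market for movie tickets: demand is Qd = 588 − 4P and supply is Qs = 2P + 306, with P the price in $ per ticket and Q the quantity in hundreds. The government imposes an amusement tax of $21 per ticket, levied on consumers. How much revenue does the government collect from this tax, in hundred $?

Tax revenue = $7812 hundred.

Without the tax, 588 − 4P = 2P + 306 gives 6P = 282, so P* = $47 and Q* = 400.
With the tax collected from consumers, demand (in seller-price terms) shifts: Qd = 588 − 4(P + 21).
New equilibrium: consumers pay $54, suppliers receive $33, Q = 372. (Wedge: Pb − Ps = 21.)
Revenue = t · Q = 21 · 372 = $7812.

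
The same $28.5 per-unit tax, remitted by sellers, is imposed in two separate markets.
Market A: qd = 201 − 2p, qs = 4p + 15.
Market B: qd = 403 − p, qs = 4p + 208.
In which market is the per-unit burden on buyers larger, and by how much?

Market A: pre-tax p* = $31, q* = 139; post-tax q = 101; per-unit burden on buyers = $19.
Market B: pre-tax p* = $39, q* = 364; post-tax q = 341.2; per-unit burden on buyers = $22.8.
Difference: $19 vs $22.8 → market B is larger by $3.8.

Market B, by $3.8.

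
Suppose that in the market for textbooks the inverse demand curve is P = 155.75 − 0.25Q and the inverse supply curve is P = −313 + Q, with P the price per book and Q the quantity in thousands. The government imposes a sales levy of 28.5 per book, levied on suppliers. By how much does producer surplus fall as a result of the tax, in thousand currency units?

Producer surplus falls by 8290.08 thousand.

Inverting to Q(P) form: Qd = 623 − 4P; Qs = P + 313.
Before the tax: set 623 − 4P = P + 313 → P* = 62, Q* = 375.
With the tax collected from suppliers, supply shifts: Qs = (P − 28.5) + 313.
Solving gives Q = 352.2 with consumers paying 67.7 and suppliers receiving 39.2 (the 28.5 wedge).
ΔPS is the trapezoid between Q = 352.2 and Q = 375 of height 22.8: ½ · (375 + 352.2) · 22.8 = 8290.08.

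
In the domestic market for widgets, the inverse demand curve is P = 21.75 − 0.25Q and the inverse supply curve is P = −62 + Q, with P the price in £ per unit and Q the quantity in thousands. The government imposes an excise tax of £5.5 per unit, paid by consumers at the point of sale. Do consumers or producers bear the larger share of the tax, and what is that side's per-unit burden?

Producers bear the larger share: £4.4 per unit.

Inverting to Q(P) form: Qd = 87 − 4P; Qs = P + 62.
Before the tax: set 87 − 4P = P + 62 → P* = £5, Q* = 67.
With the tax collected from consumers, demand (in seller-price terms) shifts: Qd = 87 − 4(P + 5.5).
New equilibrium: consumers pay £6.1, producers receive £0.6, Q = 62.6. (Wedge: Pb − Ps = 5.5.)
Per-unit burden: consumers £1.1, producers £4.4.
Producers take the larger share because supply is less price-elastic here (demand slope 4 vs supply slope 1).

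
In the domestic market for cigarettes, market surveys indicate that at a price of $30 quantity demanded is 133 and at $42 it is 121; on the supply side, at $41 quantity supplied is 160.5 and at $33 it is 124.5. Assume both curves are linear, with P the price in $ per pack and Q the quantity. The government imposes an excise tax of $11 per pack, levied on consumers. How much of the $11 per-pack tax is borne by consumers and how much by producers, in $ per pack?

Demand slope: (121 − 133)/(42 − 30) = -1, so Qd = 163 − P.
Supply slope: (124.5 − 160.5)/(33 − 41) = 4.5, so Qs = 4.5P − 24.
Before the tax: set 163 − P = 4.5P − 24 → P* = $34, Q* = 129.
With the tax collected from consumers, demand (in seller-price terms) shifts: Qd = 163 − (P + 11).
New equilibrium: consumers pay $43, producers receive $32, Q = 120. (Wedge: Pb − Ps = 11.)
Burden on consumers: $9; on producers: $2. (They sum to $11.)
The less price-elastic side of the market bears the larger share of a per-unit tax.

Consumers bear $9 per pack; producers bear $2 per pack.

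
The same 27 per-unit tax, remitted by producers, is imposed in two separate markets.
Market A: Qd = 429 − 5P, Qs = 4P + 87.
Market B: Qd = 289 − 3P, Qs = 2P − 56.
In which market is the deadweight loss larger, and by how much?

Market A, by 372.6.

Market A: pre-tax P* = 38, Q* = 239; post-tax Q = 179; deadweight loss = 810.
Market B: pre-tax P* = 69, Q* = 82; post-tax Q = 49.6; deadweight loss = 437.4.
Difference: 810 vs 437.4 → market A is larger by 372.6.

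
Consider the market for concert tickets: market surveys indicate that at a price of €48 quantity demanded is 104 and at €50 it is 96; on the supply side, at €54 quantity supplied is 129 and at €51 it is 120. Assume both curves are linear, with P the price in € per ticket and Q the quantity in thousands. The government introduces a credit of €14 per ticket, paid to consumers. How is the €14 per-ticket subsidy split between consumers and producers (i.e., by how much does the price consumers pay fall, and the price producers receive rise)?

Consumers gain €6 per ticket; producers gain €8 per ticket.

Demand slope: (96 − 104)/(50 − 48) = -4, so Qd = 296 − 4P.
Supply slope: (120 − 129)/(51 − 54) = 3, so Qs = 3P − 33.
Without the subsidy, 296 − 4P = 3P − 33 gives 7P = 329, so P* = €47 and Q* = 108.
With a per-unit subsidy paid to consumers, each effectively pays P − 14, so demand becomes Qd = 296 − 4(P − 14).
Solving gives Q = 132 with consumers paying €41 and producers receiving €55 (the €14 wedge).
Gain to consumers: €6; to producers: €8. (They sum to €14.)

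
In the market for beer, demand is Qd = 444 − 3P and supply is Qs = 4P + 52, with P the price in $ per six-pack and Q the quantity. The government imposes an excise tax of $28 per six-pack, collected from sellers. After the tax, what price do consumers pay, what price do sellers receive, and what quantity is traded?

Consumers pay $72; sellers receive $44; quantity = 228.

Without the tax, 444 − 3P = 4P + 52 gives 7P = 392, so P* = $56 and Q* = 276.
With the tax collected from sellers, supply shifts: Qs = 4(P − 28) + 52.
Solving gives Q = 228 with consumers paying $72 and sellers receiving $44 (the $28 wedge).
The less price-elastic side of the market bears the larger share of a per-unit tax.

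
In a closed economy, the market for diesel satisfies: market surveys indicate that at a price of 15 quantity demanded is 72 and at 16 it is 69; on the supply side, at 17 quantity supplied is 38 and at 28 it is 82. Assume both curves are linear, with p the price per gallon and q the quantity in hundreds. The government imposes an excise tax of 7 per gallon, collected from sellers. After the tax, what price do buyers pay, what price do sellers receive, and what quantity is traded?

Buyers pay 25; sellers receive 18; quantity = 42.

Demand slope: (69 − 72)/(16 − 15) = -3, so qd = 117 − 3p.
Supply slope: (82 − 38)/(28 − 17) = 4, so qs = 4p − 30.
Before the tax: set 117 − 3p = 4p − 30 → p* = 21, q* = 54.
With the tax collected from sellers, supply shifts: qs = 4(p − 7) − 30.
Solving gives q = 42 with buyers paying 25 and sellers receiving 18 (the 7 wedge).
The less price-elastic side of the market bears the larger share of a per-unit tax.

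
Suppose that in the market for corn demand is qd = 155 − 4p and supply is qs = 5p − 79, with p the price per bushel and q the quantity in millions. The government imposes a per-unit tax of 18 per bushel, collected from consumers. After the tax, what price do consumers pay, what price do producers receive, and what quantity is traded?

Consumers pay 36; producers receive 18; quantity = 11.

Without the tax, 155 − 4p = 5p − 79 gives 9p = 234, so p* = 26 and q* = 51.
With the tax collected from consumers, demand (in seller-price terms) shifts: qd = 155 − 4(p + 18).
Solving gives q = 11 with consumers paying 36 and producers receiving 18 (the 18 wedge).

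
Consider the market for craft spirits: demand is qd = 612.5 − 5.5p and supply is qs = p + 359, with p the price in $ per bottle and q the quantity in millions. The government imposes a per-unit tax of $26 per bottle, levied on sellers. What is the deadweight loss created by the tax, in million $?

Without the tax, 612.5 − 5.5p = p + 359 gives 6.5p = 253.5, so p* = $39 and q* = 398.
With the tax collected from sellers, supply shifts: qs = (p − 26) + 359.
Solving gives q = 376 with buyers paying $43 and sellers receiving $17 (the $26 wedge).
Quantity falls by |ΔQ| = |398 − 376| = 22.
DWL = ½ · t · |ΔQ| = ½ · 26 · 22 = $286.

Deadweight loss = $286 million.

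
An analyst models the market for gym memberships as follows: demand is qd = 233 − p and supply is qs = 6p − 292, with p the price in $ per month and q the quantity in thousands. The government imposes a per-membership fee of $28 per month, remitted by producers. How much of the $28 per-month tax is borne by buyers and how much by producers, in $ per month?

Buyers bear $24 per month; producers bear $4 per month.

Without the tax, 233 − p = 6p − 292 gives 7p = 525, so p* = $75 and q* = 158.
With the tax collected from producers, supply shifts: qs = 6(p − 28) − 292.
Solving gives q = 134 with buyers paying $99 and producers receiving $71 (the $28 wedge).
Burden on buyers: $24; on producers: $4. (They sum to $28.)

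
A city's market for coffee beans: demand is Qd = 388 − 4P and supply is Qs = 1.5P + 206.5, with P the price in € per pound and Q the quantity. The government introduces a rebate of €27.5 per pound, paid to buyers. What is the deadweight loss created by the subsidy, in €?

Without the subsidy, 388 − 4P = 1.5P + 206.5 gives 5.5P = 181.5, so P* = €33 and Q* = 256.
With a per-unit subsidy paid to buyers, each effectively pays P − 27.5, so demand becomes Qd = 388 − 4(P − 27.5).
Solving gives Q = 286 with buyers paying €25.5 and suppliers receiving €53 (the €27.5 wedge).
Quantity rises by |ΔQ| = |256 − 286| = 30.
DWL = ½ · t · |ΔQ| = ½ · 27.5 · 30 = €412.5.

Deadweight loss = €412.5.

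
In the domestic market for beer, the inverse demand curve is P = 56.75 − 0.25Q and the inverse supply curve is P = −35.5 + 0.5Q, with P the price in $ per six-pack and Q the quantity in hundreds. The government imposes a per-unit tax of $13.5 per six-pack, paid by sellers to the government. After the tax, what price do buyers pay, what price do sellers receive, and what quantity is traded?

Inverting to Q(P) form: Qd = 227 − 4P; Qs = 2P + 71.
Before the tax: set 227 − 4P = 2P + 71 → P* = $26, Q* = 123.
With the tax collected from sellers, supply shifts: Qs = 2(P − 13.5) + 71.
Solving gives Q = 105 with buyers paying $30.5 and sellers receiving $17 (the $13.5 wedge).
The less price-elastic side of the market bears the larger share of a per-unit tax.

Buyers pay $30.5; sellers receive $17; quantity = 105.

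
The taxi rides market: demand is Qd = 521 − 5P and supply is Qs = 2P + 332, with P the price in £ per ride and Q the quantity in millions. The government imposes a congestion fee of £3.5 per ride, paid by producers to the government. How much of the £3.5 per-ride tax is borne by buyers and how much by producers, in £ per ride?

Buyers bear £1 per ride; producers bear £2.5 per ride.

Without the tax, 521 − 5P = 2P + 332 gives 7P = 189, so P* = £27 and Q* = 386.
With the tax collected from producers, supply shifts: Qs = 2(P − 3.5) + 332.
Solving gives Q = 381 with buyers paying £28 and producers receiving £24.5 (the £3.5 wedge).
Burden on buyers: £1; on producers: £2.5. (They sum to £3.5.)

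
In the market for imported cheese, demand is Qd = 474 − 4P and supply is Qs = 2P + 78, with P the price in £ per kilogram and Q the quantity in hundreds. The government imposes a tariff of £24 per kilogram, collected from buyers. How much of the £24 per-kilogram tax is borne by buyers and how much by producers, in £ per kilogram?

Buyers bear £8 per kilogram; producers bear £16 per kilogram.

Before the tax: set 474 − 4P = 2P + 78 → P* = £66, Q* = 210.
With the tax collected from buyers, demand (in seller-price terms) shifts: Qd = 474 − 4(P + 24).
Solving gives Q = 178 with buyers paying £74 and producers receiving £50 (the £24 wedge).
Burden on buyers: £8; on producers: £16. (They sum to £24.)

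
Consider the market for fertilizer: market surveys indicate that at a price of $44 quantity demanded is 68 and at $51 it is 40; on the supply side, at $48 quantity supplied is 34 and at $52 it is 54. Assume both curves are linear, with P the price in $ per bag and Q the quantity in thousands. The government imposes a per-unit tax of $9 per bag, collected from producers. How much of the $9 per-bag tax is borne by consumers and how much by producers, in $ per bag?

Consumers bear $5 per bag; producers bear $4 per bag.

Demand slope: (40 − 68)/(51 − 44) = -4, so Qd = 244 − 4P.
Supply slope: (54 − 34)/(52 − 48) = 5, so Qs = 5P − 206.
Before the tax: set 244 − 4P = 5P − 206 → P* = $50, Q* = 44.
With the tax collected from producers, supply shifts: Qs = 5(P − 9) − 206.
New equilibrium: consumers pay $55, producers receive $46, Q = 24. (Wedge: Pb − Ps = 9.)
Burden on consumers: $5; on producers: $4. (They sum to $9.)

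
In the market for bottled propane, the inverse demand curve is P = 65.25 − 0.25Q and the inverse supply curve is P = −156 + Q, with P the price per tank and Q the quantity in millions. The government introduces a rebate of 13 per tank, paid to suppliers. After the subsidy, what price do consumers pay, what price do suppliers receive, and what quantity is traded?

Rewrite in direct form: Qd = 261 − 4P and Qs = P + 156.
Before the subsidy: set 261 − 4P = P + 156 → P* = 21, Q* = 177.
With a per-unit subsidy paid to suppliers, each receives P + 13 per unit sold, so supply becomes Qs = (P + 13) + 156.
Solving gives Q = 187.4 with consumers paying 18.4 and suppliers receiving 31.4 (the 13 wedge).

Consumers pay 18.4; suppliers receive 31.4; quantity = 187.4.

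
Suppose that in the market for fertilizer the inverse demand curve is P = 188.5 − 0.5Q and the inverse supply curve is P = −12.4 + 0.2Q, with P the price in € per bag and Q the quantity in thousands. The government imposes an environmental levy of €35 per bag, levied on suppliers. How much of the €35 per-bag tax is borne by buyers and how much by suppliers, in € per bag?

Buyers bear €25 per bag; suppliers bear €10 per bag.

Inverting to Q(P) form: Qd = 377 − 2P; Qs = 5P + 62.
Before the tax: set 377 − 2P = 5P + 62 → P* = €45, Q* = 287.
With the tax collected from suppliers, supply shifts: Qs = 5(P − 35) + 62.
Solving gives Q = 237 with buyers paying €70 and suppliers receiving €35 (the €35 wedge).
Burden on buyers: €25; on suppliers: €10. (They sum to €35.)
The less price-elastic side of the market bears the larger share of a per-unit tax.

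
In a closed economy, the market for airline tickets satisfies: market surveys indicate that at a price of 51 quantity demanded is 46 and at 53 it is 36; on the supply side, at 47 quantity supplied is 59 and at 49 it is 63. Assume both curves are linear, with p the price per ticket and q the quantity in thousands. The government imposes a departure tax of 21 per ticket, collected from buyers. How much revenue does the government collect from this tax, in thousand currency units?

Tax revenue = 651 thousand.

Demand slope: (36 − 46)/(53 − 51) = -5, so qd = 301 − 5p.
Supply slope: (63 − 59)/(49 − 47) = 2, so qs = 2p − 35.
Before the tax: set 301 − 5p = 2p − 35 → p* = 48, q* = 61.
With the tax collected from buyers, demand (in seller-price terms) shifts: qd = 301 − 5(p + 21).
Solving gives q = 31 with buyers paying 54 and sellers receiving 33 (the 21 wedge).
Revenue = t · Q = 21 · 31 = 651.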